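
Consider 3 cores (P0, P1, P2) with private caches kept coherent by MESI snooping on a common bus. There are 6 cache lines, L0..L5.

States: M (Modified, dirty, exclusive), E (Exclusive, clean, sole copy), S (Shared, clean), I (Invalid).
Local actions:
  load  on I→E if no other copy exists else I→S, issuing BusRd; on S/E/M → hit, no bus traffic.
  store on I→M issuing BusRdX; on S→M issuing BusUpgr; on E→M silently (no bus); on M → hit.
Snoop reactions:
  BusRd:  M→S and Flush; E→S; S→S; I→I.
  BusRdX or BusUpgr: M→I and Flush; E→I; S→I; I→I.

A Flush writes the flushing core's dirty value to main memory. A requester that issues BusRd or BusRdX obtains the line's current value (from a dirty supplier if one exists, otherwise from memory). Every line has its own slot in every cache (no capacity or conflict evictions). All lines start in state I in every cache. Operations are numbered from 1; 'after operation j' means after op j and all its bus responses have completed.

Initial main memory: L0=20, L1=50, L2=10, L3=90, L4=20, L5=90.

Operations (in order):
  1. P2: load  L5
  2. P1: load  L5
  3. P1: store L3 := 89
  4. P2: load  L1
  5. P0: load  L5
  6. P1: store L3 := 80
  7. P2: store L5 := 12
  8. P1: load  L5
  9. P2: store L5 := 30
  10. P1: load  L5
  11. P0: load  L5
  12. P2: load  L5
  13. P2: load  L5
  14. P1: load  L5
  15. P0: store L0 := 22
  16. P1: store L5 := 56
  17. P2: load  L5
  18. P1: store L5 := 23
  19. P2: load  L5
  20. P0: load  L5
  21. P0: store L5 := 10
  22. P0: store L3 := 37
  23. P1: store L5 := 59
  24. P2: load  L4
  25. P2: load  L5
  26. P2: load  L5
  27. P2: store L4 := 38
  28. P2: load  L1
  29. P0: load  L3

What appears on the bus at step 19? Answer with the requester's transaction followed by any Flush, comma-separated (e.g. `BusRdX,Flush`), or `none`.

bus = BusRd,Flush

step 1: P2: load  L5  ⟶  IIE  (L5)  txn=BusRd  M[L5]=90
step 2: P1: load  L5  ⟶  ISS  (L5)  txn=BusRd  M[L5]=90
step 3: P1: store L3 := 89  ⟶  IMI  (L3)  txn=BusRdX  M[L3]=90
step 4: P2: load  L1  ⟶  IIE  (L1)  txn=BusRd  M[L1]=50
step 5: P0: load  L5  ⟶  SSS  (L5)  txn=BusRd  M[L5]=90
step 6: P1: store L3 := 80  ⟶  IMI  (L3)  txn=∅  M[L3]=90
step 7: P2: store L5 := 12  ⟶  IIM  (L5)  txn=BusUpgr  M[L5]=90
step 8: P1: load  L5  ⟶  ISS  (L5)  txn=BusRd+Flush  M[L5]=12
step 9: P2: store L5 := 30  ⟶  IIM  (L5)  txn=BusUpgr  M[L5]=12
step 10: P1: load  L5  ⟶  ISS  (L5)  txn=BusRd+Flush  M[L5]=30
step 11: P0: load  L5  ⟶  SSS  (L5)  txn=BusRd  M[L5]=30
step 12: P2: load  L5  ⟶  SSS  (L5)  txn=∅  M[L5]=30
step 13: P2: load  L5  ⟶  SSS  (L5)  txn=∅  M[L5]=30
step 14: P1: load  L5  ⟶  SSS  (L5)  txn=∅  M[L5]=30
step 15: P0: store L0 := 22  ⟶  MII  (L0)  txn=BusRdX  M[L0]=20
step 16: P1: store L5 := 56  ⟶  IMI  (L5)  txn=BusUpgr  M[L5]=30
step 17: P2: load  L5  ⟶  ISS  (L5)  txn=BusRd+Flush  M[L5]=56
step 18: P1: store L5 := 23  ⟶  IMI  (L5)  txn=BusUpgr  M[L5]=56
step 19: P2: load  L5  ⟶  ISS  (L5)  txn=BusRd+Flush  M[L5]=23
step 20: P0: load  L5  ⟶  SSS  (L5)  txn=BusRd  M[L5]=23
step 21: P0: store L5 := 10  ⟶  MII  (L5)  txn=BusUpgr  M[L5]=23
step 22: P0: store L3 := 37  ⟶  MII  (L3)  txn=BusRdX+Flush  M[L3]=80
step 23: P1: store L5 := 59  ⟶  IMI  (L5)  txn=BusRdX+Flush  M[L5]=10
step 24: P2: load  L4  ⟶  IIE  (L4)  txn=BusRd  M[L4]=20
step 25: P2: load  L5  ⟶  ISS  (L5)  txn=BusRd+Flush  M[L5]=59
step 26: P2: load  L5  ⟶  ISS  (L5)  txn=∅  M[L5]=59
step 27: P2: store L4 := 38  ⟶  IIM  (L4)  txn=∅  M[L4]=20
step 28: P2: load  L1  ⟶  IIE  (L1)  txn=∅  M[L1]=50
step 29: P0: load  L3  ⟶  MII  (L3)  txn=∅  M[L3]=80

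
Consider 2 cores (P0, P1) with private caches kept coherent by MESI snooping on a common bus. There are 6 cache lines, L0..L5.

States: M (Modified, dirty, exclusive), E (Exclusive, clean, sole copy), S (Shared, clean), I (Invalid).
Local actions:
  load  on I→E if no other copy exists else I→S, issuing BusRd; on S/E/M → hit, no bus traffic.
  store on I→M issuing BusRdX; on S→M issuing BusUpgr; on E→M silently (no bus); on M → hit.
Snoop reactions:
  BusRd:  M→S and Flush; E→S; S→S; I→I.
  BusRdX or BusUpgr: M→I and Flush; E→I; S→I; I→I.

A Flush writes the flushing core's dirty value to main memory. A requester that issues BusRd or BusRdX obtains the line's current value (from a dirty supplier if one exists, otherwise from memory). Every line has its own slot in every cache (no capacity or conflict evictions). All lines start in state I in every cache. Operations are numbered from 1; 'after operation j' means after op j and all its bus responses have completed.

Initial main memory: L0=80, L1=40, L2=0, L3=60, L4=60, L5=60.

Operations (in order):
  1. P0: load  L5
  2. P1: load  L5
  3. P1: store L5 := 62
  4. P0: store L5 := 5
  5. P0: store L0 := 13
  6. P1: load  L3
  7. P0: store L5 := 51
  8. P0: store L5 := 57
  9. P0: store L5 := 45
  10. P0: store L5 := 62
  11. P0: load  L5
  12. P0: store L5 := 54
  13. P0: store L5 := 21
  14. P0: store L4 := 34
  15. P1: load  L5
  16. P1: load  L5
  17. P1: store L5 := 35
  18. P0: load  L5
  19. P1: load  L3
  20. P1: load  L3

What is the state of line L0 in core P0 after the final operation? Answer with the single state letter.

state = M

step 1: P0: load  L5  ⟶  EI  (L5)  txn=BusRd  M[L5]=60
step 2: P1: load  L5  ⟶  SS  (L5)  txn=BusRd  M[L5]=60
step 3: P1: store L5 := 62  ⟶  IM  (L5)  txn=BusUpgr  M[L5]=60
step 4: P0: store L5 := 5  ⟶  MI  (L5)  txn=BusRdX+Flush  M[L5]=62
step 5: P0: store L0 := 13  ⟶  MI  (L0)  txn=BusRdX  M[L0]=80
step 6: P1: load  L3  ⟶  IE  (L3)  txn=BusRd  M[L3]=60
step 7: P0: store L5 := 51  ⟶  MI  (L5)  txn=∅  M[L5]=62
step 8: P0: store L5 := 57  ⟶  MI  (L5)  txn=∅  M[L5]=62
step 9: P0: store L5 := 45  ⟶  MI  (L5)  txn=∅  M[L5]=62
step 10: P0: store L5 := 62  ⟶  MI  (L5)  txn=∅  M[L5]=62
step 11: P0: load  L5  ⟶  MI  (L5)  txn=∅  M[L5]=62
step 12: P0: store L5 := 54  ⟶  MI  (L5)  txn=∅  M[L5]=62
step 13: P0: store L5 := 21  ⟶  MI  (L5)  txn=∅  M[L5]=62
step 14: P0: store L4 := 34  ⟶  MI  (L4)  txn=BusRdX  M[L4]=60
step 15: P1: load  L5  ⟶  SS  (L5)  txn=BusRd+Flush  M[L5]=21
step 16: P1: load  L5  ⟶  SS  (L5)  txn=∅  M[L5]=21
step 17: P1: store L5 := 35  ⟶  IM  (L5)  txn=BusUpgr  M[L5]=21
step 18: P0: load  L5  ⟶  SS  (L5)  txn=BusRd+Flush  M[L5]=35
step 19: P1: load  L3  ⟶  IE  (L3)  txn=∅  M[L3]=60
step 20: P1: load  L3  ⟶  IE  (L3)  txn=∅  M[L3]=60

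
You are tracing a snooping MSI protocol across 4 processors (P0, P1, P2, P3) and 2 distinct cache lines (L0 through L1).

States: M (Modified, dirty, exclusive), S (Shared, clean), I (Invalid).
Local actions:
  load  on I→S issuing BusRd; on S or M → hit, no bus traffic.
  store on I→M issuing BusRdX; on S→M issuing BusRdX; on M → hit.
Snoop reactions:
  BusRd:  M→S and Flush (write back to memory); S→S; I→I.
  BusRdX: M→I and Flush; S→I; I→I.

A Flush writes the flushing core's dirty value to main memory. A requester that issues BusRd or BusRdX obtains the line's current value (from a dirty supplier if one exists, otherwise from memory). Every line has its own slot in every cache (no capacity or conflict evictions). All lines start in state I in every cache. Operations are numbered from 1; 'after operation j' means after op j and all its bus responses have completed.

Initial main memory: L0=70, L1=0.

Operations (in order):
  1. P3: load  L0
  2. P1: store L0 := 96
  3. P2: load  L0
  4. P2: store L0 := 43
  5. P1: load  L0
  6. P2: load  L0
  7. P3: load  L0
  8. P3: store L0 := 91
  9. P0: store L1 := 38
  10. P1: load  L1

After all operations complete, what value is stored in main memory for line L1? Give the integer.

memory[L1] = 38

step 1: P3: load  L0  ⟶  IIIS  (L0)  txn=BusRd  M[L0]=70
step 2: P1: store L0 := 96  ⟶  IMII  (L0)  txn=BusRdX  M[L0]=70
step 3: P2: load  L0  ⟶  ISSI  (L0)  txn=BusRd+Flush  M[L0]=96
step 4: P2: store L0 := 43  ⟶  IIMI  (L0)  txn=BusRdX  M[L0]=96
step 5: P1: load  L0  ⟶  ISSI  (L0)  txn=BusRd+Flush  M[L0]=43
step 6: P2: load  L0  ⟶  ISSI  (L0)  txn=∅  M[L0]=43
step 7: P3: load  L0  ⟶  ISSS  (L0)  txn=BusRd  M[L0]=43
step 8: P3: store L0 := 91  ⟶  IIIM  (L0)  txn=BusRdX  M[L0]=43
step 9: P0: store L1 := 38  ⟶  MIII  (L1)  txn=BusRdX  M[L1]=0
step 10: P1: load  L1  ⟶  SSII  (L1)  txn=BusRd+Flush  M[L1]=38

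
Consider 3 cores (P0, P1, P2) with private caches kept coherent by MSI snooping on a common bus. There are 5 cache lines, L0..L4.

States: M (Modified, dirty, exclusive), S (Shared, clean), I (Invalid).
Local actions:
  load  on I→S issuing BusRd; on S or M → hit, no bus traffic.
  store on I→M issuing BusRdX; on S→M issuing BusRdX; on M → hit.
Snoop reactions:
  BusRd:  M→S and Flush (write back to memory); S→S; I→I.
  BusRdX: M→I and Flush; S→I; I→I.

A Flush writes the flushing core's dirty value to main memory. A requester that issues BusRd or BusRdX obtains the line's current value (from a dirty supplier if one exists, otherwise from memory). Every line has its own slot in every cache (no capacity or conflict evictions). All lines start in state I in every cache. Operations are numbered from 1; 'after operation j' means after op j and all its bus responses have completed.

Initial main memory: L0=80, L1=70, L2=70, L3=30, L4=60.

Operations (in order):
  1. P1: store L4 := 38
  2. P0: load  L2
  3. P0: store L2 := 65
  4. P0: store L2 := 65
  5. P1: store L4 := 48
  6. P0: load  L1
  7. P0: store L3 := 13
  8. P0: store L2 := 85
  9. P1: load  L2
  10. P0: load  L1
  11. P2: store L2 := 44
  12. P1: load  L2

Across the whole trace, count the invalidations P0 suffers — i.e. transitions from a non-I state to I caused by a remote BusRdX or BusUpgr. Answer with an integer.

  op1 P1: store L4 := 38 → I/M/I on L4; bus BusRdX; mem=60
  op2 P0: load  L2 → S/I/I on L2; bus BusRd; mem=70
  op3 P0: store L2 := 65 → M/I/I on L2; bus BusRdX; mem=70
  op4 P0: store L2 := 65 → M/I/I on L2; bus (none); mem=70
  op5 P1: store L4 := 48 → I/M/I on L4; bus (none); mem=60
  op6 P0: load  L1 → S/I/I on L1; bus BusRd; mem=70
  op7 P0: store L3 := 13 → M/I/I on L3; bus BusRdX; mem=30
  op8 P0: store L2 := 85 → M/I/I on L2; bus (none); mem=70
  op9 P1: load  L2 → S/S/I on L2; bus BusRd Flush; mem=85
  op10 P0: load  L1 → S/I/I on L1; bus (none); mem=70
  op11 P2: store L2 := 44 → I/I/M on L2; bus BusRdX; mem=85
  op12 P1: load  L2 → I/S/S on L2; bus BusRd Flush; mem=44

invalidations = 1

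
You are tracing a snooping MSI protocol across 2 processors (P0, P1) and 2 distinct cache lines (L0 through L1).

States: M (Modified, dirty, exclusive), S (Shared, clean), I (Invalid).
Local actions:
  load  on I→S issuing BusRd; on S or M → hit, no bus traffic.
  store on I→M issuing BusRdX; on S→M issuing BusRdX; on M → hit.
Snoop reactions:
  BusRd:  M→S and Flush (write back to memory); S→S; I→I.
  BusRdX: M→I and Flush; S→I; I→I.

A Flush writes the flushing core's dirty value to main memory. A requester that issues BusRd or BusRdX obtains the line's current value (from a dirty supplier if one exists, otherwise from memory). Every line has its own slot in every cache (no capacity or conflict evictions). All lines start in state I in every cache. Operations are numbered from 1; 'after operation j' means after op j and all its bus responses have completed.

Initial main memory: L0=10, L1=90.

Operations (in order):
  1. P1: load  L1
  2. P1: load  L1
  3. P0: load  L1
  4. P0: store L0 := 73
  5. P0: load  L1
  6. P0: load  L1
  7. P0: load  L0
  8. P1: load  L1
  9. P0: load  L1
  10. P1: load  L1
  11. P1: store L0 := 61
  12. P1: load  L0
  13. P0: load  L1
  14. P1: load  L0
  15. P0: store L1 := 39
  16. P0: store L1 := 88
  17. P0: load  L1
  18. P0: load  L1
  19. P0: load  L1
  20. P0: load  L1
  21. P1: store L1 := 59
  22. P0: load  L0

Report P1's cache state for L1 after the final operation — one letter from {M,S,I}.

  op1 P1: load  L1 → I/S on L1; bus BusRd; mem=90
  op2 P1: load  L1 → I/S on L1; bus (none); mem=90
  op3 P0: load  L1 → S/S on L1; bus BusRd; mem=90
  op4 P0: store L0 := 73 → M/I on L0; bus BusRdX; mem=10
  op5 P0: load  L1 → S/S on L1; bus (none); mem=90
  op6 P0: load  L1 → S/S on L1; bus (none); mem=90
  op7 P0: load  L0 → M/I on L0; bus (none); mem=10
  op8 P1: load  L1 → S/S on L1; bus (none); mem=90
  op9 P0: load  L1 → S/S on L1; bus (none); mem=90
  op10 P1: load  L1 → S/S on L1; bus (none); mem=90
  op11 P1: store L0 := 61 → I/M on L0; bus BusRdX Flush; mem=73
  op12 P1: load  L0 → I/M on L0; bus (none); mem=73
  op13 P0: load  L1 → S/S on L1; bus (none); mem=90
  op14 P1: load  L0 → I/M on L0; bus (none); mem=73
  op15 P0: store L1 := 39 → M/I on L1; bus BusRdX; mem=90
  op16 P0: store L1 := 88 → M/I on L1; bus (none); mem=90
  op17 P0: load  L1 → M/I on L1; bus (none); mem=90
  op18 P0: load  L1 → M/I on L1; bus (none); mem=90
  op19 P0: load  L1 → M/I on L1; bus (none); mem=90
  op20 P0: load  L1 → M/I on L1; bus (none); mem=90
  op21 P1: store L1 := 59 → I/M on L1; bus BusRdX Flush; mem=88
  op22 P0: load  L0 → S/S on L0; bus BusRd Flush; mem=61

state = M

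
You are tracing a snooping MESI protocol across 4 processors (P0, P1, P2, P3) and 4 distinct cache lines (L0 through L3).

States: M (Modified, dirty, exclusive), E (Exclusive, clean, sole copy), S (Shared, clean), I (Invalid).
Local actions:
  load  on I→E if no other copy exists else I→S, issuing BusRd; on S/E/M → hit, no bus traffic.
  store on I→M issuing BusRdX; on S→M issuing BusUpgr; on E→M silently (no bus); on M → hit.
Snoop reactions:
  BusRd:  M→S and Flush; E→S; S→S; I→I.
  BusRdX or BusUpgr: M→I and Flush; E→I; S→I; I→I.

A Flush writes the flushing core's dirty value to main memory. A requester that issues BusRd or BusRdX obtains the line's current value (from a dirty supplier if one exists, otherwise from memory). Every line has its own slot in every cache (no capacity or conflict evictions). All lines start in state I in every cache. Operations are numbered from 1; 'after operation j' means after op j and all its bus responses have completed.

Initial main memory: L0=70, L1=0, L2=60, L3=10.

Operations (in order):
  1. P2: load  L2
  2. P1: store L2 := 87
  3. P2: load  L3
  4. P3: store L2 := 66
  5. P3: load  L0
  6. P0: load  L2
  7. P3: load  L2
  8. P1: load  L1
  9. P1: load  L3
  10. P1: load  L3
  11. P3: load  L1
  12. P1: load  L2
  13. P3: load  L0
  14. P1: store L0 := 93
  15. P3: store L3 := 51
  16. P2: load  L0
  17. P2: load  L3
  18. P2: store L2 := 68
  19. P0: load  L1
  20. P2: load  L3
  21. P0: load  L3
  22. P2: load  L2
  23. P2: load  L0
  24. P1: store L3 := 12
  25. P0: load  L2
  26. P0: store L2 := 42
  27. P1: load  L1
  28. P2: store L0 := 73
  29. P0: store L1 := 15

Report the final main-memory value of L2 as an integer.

[1] P2: load  L2 | P0:I, P1:I, P2:E(60), P3:I | bus: BusRd
[2] P1: store L2 := 87 | P0:I, P1:M(87), P2:I, P3:I | bus: BusRdX
[3] P2: load  L3 | P0:I, P1:I, P2:E(10), P3:I | bus: BusRd
[4] P3: store L2 := 66 | P0:I, P1:I, P2:I, P3:M(66) | bus: BusRdX,Flush
[5] P3: load  L0 | P0:I, P1:I, P2:I, P3:E(70) | bus: BusRd
[6] P0: load  L2 | P0:S(66), P1:I, P2:I, P3:S(66) | bus: BusRd,Flush
[7] P3: load  L2 | P0:S(66), P1:I, P2:I, P3:S(66) | bus: none
[8] P1: load  L1 | P0:I, P1:E(0), P2:I, P3:I | bus: BusRd
[9] P1: load  L3 | P0:I, P1:S(10), P2:S(10), P3:I | bus: BusRd
[10] P1: load  L3 | P0:I, P1:S(10), P2:S(10), P3:I | bus: none
[11] P3: load  L1 | P0:I, P1:S(0), P2:I, P3:S(0) | bus: BusRd
[12] P1: load  L2 | P0:S(66), P1:S(66), P2:I, P3:S(66) | bus: BusRd
[13] P3: load  L0 | P0:I, P1:I, P2:I, P3:E(70) | bus: none
[14] P1: store L0 := 93 | P0:I, P1:M(93), P2:I, P3:I | bus: BusRdX
[15] P3: store L3 := 51 | P0:I, P1:I, P2:I, P3:M(51) | bus: BusRdX
[16] P2: load  L0 | P0:I, P1:S(93), P2:S(93), P3:I | bus: BusRd,Flush
[17] P2: load  L3 | P0:I, P1:I, P2:S(51), P3:S(51) | bus: BusRd,Flush
[18] P2: store L2 := 68 | P0:I, P1:I, P2:M(68), P3:I | bus: BusRdX
[19] P0: load  L1 | P0:S(0), P1:S(0), P2:I, P3:S(0) | bus: BusRd
[20] P2: load  L3 | P0:I, P1:I, P2:S(51), P3:S(51) | bus: none
[21] P0: load  L3 | P0:S(51), P1:I, P2:S(51), P3:S(51) | bus: BusRd
[22] P2: load  L2 | P0:I, P1:I, P2:M(68), P3:I | bus: none
[23] P2: load  L0 | P0:I, P1:S(93), P2:S(93), P3:I | bus: none
[24] P1: store L3 := 12 | P0:I, P1:M(12), P2:I, P3:I | bus: BusRdX
[25] P0: load  L2 | P0:S(68), P1:I, P2:S(68), P3:I | bus: BusRd,Flush
[26] P0: store L2 := 42 | P0:M(42), P1:I, P2:I, P3:I | bus: BusUpgr
[27] P1: load  L1 | P0:S(0), P1:S(0), P2:I, P3:S(0) | bus: none
[28] P2: store L0 := 73 | P0:I, P1:I, P2:M(73), P3:I | bus: BusUpgr
[29] P0: store L1 := 15 | P0:M(15), P1:I, P2:I, P3:I | bus: BusUpgr

memory[L2] = 68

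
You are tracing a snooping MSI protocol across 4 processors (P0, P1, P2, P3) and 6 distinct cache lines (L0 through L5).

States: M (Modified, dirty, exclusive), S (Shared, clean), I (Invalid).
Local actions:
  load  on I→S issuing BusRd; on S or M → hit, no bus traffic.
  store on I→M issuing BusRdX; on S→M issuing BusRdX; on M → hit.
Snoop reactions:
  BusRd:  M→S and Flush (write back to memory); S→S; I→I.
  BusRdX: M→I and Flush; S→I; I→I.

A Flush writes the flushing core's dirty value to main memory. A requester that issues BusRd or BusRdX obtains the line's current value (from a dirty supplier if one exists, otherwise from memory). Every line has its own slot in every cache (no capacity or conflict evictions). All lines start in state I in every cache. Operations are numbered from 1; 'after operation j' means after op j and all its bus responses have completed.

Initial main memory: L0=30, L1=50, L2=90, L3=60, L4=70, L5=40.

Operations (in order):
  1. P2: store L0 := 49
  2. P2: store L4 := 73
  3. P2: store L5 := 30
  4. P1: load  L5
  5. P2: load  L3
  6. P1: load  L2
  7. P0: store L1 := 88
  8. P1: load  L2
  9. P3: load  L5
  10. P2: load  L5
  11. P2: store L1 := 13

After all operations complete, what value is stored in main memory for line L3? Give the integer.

[1] P2: store L0 := 49 | P0:I, P1:I, P2:M(49), P3:I | bus: BusRdX
[2] P2: store L4 := 73 | P0:I, P1:I, P2:M(73), P3:I | bus: BusRdX
[3] P2: store L5 := 30 | P0:I, P1:I, P2:M(30), P3:I | bus: BusRdX
[4] P1: load  L5 | P0:I, P1:S(30), P2:S(30), P3:I | bus: BusRd,Flush
[5] P2: load  L3 | P0:I, P1:I, P2:S(60), P3:I | bus: BusRd
[6] P1: load  L2 | P0:I, P1:S(90), P2:I, P3:I | bus: BusRd
[7] P0: store L1 := 88 | P0:M(88), P1:I, P2:I, P3:I | bus: BusRdX
[8] P1: load  L2 | P0:I, P1:S(90), P2:I, P3:I | bus: none
[9] P3: load  L5 | P0:I, P1:S(30), P2:S(30), P3:S(30) | bus: BusRd
[10] P2: load  L5 | P0:I, P1:S(30), P2:S(30), P3:S(30) | bus: none
[11] P2: store L1 := 13 | P0:I, P1:I, P2:M(13), P3:I | bus: BusRdX,Flush

memory[L3] = 60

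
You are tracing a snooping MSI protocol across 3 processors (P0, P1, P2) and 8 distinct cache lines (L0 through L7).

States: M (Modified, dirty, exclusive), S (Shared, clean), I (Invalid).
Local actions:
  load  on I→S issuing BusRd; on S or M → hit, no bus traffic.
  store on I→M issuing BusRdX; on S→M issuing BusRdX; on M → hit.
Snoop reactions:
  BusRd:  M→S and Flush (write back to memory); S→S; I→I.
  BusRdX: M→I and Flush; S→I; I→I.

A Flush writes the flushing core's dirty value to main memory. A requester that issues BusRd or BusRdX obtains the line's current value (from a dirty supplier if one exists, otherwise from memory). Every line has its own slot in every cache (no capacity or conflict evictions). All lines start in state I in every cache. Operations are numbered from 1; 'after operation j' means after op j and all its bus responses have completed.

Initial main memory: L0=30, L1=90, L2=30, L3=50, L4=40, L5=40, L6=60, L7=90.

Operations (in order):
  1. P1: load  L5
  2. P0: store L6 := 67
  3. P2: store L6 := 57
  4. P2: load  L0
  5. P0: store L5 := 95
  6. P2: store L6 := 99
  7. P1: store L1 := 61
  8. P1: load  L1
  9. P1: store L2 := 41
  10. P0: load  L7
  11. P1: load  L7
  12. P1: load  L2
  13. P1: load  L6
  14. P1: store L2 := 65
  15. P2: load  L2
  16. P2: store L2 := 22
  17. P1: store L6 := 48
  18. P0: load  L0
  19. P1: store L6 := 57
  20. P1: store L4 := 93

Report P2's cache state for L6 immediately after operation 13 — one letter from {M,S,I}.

[1] P1: load  L5 | P0:I, P1:S(40), P2:I | bus: BusRd
[2] P0: store L6 := 67 | P0:M(67), P1:I, P2:I | bus: BusRdX
[3] P2: store L6 := 57 | P0:I, P1:I, P2:M(57) | bus: BusRdX,Flush
[4] P2: load  L0 | P0:I, P1:I, P2:S(30) | bus: BusRd
[5] P0: store L5 := 95 | P0:M(95), P1:I, P2:I | bus: BusRdX
[6] P2: store L6 := 99 | P0:I, P1:I, P2:M(99) | bus: none
[7] P1: store L1 := 61 | P0:I, P1:M(61), P2:I | bus: BusRdX
[8] P1: load  L1 | P0:I, P1:M(61), P2:I | bus: none
[9] P1: store L2 := 41 | P0:I, P1:M(41), P2:I | bus: BusRdX
[10] P0: load  L7 | P0:S(90), P1:I, P2:I | bus: BusRd
[11] P1: load  L7 | P0:S(90), P1:S(90), P2:I | bus: BusRd
[12] P1: load  L2 | P0:I, P1:M(41), P2:I | bus: none
[13] P1: load  L6 | P0:I, P1:S(99), P2:S(99) | bus: BusRd,Flush
[14] P1: store L2 := 65 | P0:I, P1:M(65), P2:I | bus: none
[15] P2: load  L2 | P0:I, P1:S(65), P2:S(65) | bus: BusRd,Flush
[16] P2: store L2 := 22 | P0:I, P1:I, P2:M(22) | bus: BusRdX
[17] P1: store L6 := 48 | P0:I, P1:M(48), P2:I | bus: BusRdX
[18] P0: load  L0 | P0:S(30), P1:I, P2:S(30) | bus: BusRd
[19] P1: store L6 := 57 | P0:I, P1:M(57), P2:I | bus: none
[20] P1: store L4 := 93 | P0:I, P1:M(93), P2:I | bus: BusRdX

state = S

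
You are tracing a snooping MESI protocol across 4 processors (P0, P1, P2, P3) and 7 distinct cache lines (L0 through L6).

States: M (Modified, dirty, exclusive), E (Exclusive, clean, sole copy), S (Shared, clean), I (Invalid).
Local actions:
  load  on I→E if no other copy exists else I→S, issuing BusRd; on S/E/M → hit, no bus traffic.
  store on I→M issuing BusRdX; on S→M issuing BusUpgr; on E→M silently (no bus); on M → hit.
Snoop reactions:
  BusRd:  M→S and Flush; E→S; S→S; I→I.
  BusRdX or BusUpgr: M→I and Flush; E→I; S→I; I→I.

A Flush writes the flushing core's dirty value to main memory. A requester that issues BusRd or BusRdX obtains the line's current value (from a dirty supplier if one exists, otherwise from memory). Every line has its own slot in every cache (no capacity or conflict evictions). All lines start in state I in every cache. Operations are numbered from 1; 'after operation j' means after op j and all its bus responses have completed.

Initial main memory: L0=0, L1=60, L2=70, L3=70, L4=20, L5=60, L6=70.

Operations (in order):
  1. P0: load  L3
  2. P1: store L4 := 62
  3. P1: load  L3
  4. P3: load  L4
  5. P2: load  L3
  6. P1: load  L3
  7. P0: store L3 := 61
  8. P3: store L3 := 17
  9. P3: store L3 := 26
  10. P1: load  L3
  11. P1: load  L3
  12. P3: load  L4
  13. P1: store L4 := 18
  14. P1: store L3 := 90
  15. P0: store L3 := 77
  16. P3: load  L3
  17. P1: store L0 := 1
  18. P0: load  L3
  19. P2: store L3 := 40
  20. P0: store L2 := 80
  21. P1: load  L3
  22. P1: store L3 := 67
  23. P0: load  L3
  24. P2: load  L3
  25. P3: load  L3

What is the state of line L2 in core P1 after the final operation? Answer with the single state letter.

state = I

  op1 P0: load  L3 → E/I/I/I on L3; bus BusRd; mem=70
  op2 P1: store L4 := 62 → I/M/I/I on L4; bus BusRdX; mem=20
  op3 P1: load  L3 → S/S/I/I on L3; bus BusRd; mem=70
  op4 P3: load  L4 → I/S/I/S on L4; bus BusRd Flush; mem=62
  op5 P2: load  L3 → S/S/S/I on L3; bus BusRd; mem=70
  op6 P1: load  L3 → S/S/S/I on L3; bus (none); mem=70
  op7 P0: store L3 := 61 → M/I/I/I on L3; bus BusUpgr; mem=70
  op8 P3: store L3 := 17 → I/I/I/M on L3; bus BusRdX Flush; mem=61
  op9 P3: store L3 := 26 → I/I/I/M on L3; bus (none); mem=61
  op10 P1: load  L3 → I/S/I/S on L3; bus BusRd Flush; mem=26
  op11 P1: load  L3 → I/S/I/S on L3; bus (none); mem=26
  op12 P3: load  L4 → I/S/I/S on L4; bus (none); mem=62
  op13 P1: store L4 := 18 → I/M/I/I on L4; bus BusUpgr; mem=62
  op14 P1: store L3 := 90 → I/M/I/I on L3; bus BusUpgr; mem=26
  op15 P0: store L3 := 77 → M/I/I/I on L3; bus BusRdX Flush; mem=90
  op16 P3: load  L3 → S/I/I/S on L3; bus BusRd Flush; mem=77
  op17 P1: store L0 := 1 → I/M/I/I on L0; bus BusRdX; mem=0
  op18 P0: load  L3 → S/I/I/S on L3; bus (none); mem=77
  op19 P2: store L3 := 40 → I/I/M/I on L3; bus BusRdX; mem=77
  op20 P0: store L2 := 80 → M/I/I/I on L2; bus BusRdX; mem=70
  op21 P1: load  L3 → I/S/S/I on L3; bus BusRd Flush; mem=40
  op22 P1: store L3 := 67 → I/M/I/I on L3; bus BusUpgr; mem=40
  op23 P0: load  L3 → S/S/I/I on L3; bus BusRd Flush; mem=67
  op24 P2: load  L3 → S/S/S/I on L3; bus BusRd; mem=67
  op25 P3: load  L3 → S/S/S/S on L3; bus BusRd; mem=67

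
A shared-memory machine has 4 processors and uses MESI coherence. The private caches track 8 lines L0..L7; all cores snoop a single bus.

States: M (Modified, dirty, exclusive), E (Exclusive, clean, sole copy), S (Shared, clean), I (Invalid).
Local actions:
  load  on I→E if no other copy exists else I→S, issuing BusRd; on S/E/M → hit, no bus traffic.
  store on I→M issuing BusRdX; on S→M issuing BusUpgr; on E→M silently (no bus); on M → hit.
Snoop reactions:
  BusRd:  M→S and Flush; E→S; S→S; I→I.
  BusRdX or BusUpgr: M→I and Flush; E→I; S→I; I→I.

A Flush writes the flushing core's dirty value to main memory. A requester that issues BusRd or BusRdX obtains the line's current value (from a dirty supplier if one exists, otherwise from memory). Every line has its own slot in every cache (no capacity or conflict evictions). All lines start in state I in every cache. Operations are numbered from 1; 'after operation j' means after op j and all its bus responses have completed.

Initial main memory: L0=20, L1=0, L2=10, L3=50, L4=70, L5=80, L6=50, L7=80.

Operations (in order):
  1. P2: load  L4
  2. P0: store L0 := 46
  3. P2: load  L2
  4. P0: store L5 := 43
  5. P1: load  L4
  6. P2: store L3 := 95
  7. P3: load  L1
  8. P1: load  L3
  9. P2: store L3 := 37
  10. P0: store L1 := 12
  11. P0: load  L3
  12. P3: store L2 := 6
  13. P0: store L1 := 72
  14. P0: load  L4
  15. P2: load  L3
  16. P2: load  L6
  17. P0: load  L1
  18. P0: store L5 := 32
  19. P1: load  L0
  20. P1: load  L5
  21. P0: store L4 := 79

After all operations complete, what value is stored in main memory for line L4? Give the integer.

step 1: P2: load  L4  ⟶  IIEI  (L4)  txn=BusRd  M[L4]=70
step 2: P0: store L0 := 46  ⟶  MIII  (L0)  txn=BusRdX  M[L0]=20
step 3: P2: load  L2  ⟶  IIEI  (L2)  txn=BusRd  M[L2]=10
step 4: P0: store L5 := 43  ⟶  MIII  (L5)  txn=BusRdX  M[L5]=80
step 5: P1: load  L4  ⟶  ISSI  (L4)  txn=BusRd  M[L4]=70
step 6: P2: store L3 := 95  ⟶  IIMI  (L3)  txn=BusRdX  M[L3]=50
step 7: P3: load  L1  ⟶  IIIE  (L1)  txn=BusRd  M[L1]=0
step 8: P1: load  L3  ⟶  ISSI  (L3)  txn=BusRd+Flush  M[L3]=95
step 9: P2: store L3 := 37  ⟶  IIMI  (L3)  txn=BusUpgr  M[L3]=95
step 10: P0: store L1 := 12  ⟶  MIII  (L1)  txn=BusRdX  M[L1]=0
step 11: P0: load  L3  ⟶  SISI  (L3)  txn=BusRd+Flush  M[L3]=37
step 12: P3: store L2 := 6  ⟶  IIIM  (L2)  txn=BusRdX  M[L2]=10
step 13: P0: store L1 := 72  ⟶  MIII  (L1)  txn=∅  M[L1]=0
step 14: P0: load  L4  ⟶  SSSI  (L4)  txn=BusRd  M[L4]=70
step 15: P2: load  L3  ⟶  SISI  (L3)  txn=∅  M[L3]=37
step 16: P2: load  L6  ⟶  IIEI  (L6)  txn=BusRd  M[L6]=50
step 17: P0: load  L1  ⟶  MIII  (L1)  txn=∅  M[L1]=0
step 18: P0: store L5 := 32  ⟶  MIII  (L5)  txn=∅  M[L5]=80
step 19: P1: load  L0  ⟶  SSII  (L0)  txn=BusRd+Flush  M[L0]=46
step 20: P1: load  L5  ⟶  SSII  (L5)  txn=BusRd+Flush  M[L5]=32
step 21: P0: store L4 := 79  ⟶  MIII  (L4)  txn=BusUpgr  M[L4]=70

memory[L4] = 70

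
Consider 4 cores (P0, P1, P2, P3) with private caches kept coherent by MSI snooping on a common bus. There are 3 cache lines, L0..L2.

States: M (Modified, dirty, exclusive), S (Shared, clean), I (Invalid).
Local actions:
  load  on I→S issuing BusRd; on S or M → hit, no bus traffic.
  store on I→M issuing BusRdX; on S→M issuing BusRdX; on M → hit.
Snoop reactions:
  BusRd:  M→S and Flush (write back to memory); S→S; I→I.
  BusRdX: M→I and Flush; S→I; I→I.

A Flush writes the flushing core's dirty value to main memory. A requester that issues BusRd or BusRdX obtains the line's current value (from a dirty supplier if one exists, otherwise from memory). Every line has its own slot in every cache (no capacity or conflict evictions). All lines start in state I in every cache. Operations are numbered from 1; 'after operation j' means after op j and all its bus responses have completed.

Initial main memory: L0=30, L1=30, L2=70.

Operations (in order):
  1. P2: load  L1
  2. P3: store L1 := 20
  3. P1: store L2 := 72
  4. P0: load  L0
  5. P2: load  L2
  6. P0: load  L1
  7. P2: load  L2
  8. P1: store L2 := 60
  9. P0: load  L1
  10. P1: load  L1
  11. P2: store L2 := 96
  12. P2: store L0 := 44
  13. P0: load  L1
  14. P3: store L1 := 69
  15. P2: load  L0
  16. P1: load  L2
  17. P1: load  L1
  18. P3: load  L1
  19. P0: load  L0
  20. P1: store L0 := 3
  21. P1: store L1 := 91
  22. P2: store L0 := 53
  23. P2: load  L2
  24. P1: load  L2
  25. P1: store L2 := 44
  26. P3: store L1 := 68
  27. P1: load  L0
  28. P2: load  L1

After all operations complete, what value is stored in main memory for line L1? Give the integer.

memory[L1] = 68

step 1: P2: load  L1  ⟶  IISI  (L1)  txn=BusRd  M[L1]=30
step 2: P3: store L1 := 20  ⟶  IIIM  (L1)  txn=BusRdX  M[L1]=30
step 3: P1: store L2 := 72  ⟶  IMII  (L2)  txn=BusRdX  M[L2]=70
step 4: P0: load  L0  ⟶  SIII  (L0)  txn=BusRd  M[L0]=30
step 5: P2: load  L2  ⟶  ISSI  (L2)  txn=BusRd+Flush  M[L2]=72
step 6: P0: load  L1  ⟶  SIIS  (L1)  txn=BusRd+Flush  M[L1]=20
step 7: P2: load  L2  ⟶  ISSI  (L2)  txn=∅  M[L2]=72
step 8: P1: store L2 := 60  ⟶  IMII  (L2)  txn=BusRdX  M[L2]=72
step 9: P0: load  L1  ⟶  SIIS  (L1)  txn=∅  M[L1]=20
step 10: P1: load  L1  ⟶  SSIS  (L1)  txn=BusRd  M[L1]=20
step 11: P2: store L2 := 96  ⟶  IIMI  (L2)  txn=BusRdX+Flush  M[L2]=60
step 12: P2: store L0 := 44  ⟶  IIMI  (L0)  txn=BusRdX  M[L0]=30
step 13: P0: load  L1  ⟶  SSIS  (L1)  txn=∅  M[L1]=20
step 14: P3: store L1 := 69  ⟶  IIIM  (L1)  txn=BusRdX  M[L1]=20
step 15: P2: load  L0  ⟶  IIMI  (L0)  txn=∅  M[L0]=30
step 16: P1: load  L2  ⟶  ISSI  (L2)  txn=BusRd+Flush  M[L2]=96
step 17: P1: load  L1  ⟶  ISIS  (L1)  txn=BusRd+Flush  M[L1]=69
step 18: P3: load  L1  ⟶  ISIS  (L1)  txn=∅  M[L1]=69
step 19: P0: load  L0  ⟶  SISI  (L0)  txn=BusRd+Flush  M[L0]=44
step 20: P1: store L0 := 3  ⟶  IMII  (L0)  txn=BusRdX  M[L0]=44
step 21: P1: store L1 := 91  ⟶  IMII  (L1)  txn=BusRdX  M[L1]=69
step 22: P2: store L0 := 53  ⟶  IIMI  (L0)  txn=BusRdX+Flush  M[L0]=3
step 23: P2: load  L2  ⟶  ISSI  (L2)  txn=∅  M[L2]=96
step 24: P1: load  L2  ⟶  ISSI  (L2)  txn=∅  M[L2]=96
step 25: P1: store L2 := 44  ⟶  IMII  (L2)  txn=BusRdX  M[L2]=96
step 26: P3: store L1 := 68  ⟶  IIIM  (L1)  txn=BusRdX+Flush  M[L1]=91
step 27: P1: load  L0  ⟶  ISSI  (L0)  txn=BusRd+Flush  M[L0]=53
step 28: P2: load  L1  ⟶  IISS  (L1)  txn=BusRd+Flush  M[L1]=68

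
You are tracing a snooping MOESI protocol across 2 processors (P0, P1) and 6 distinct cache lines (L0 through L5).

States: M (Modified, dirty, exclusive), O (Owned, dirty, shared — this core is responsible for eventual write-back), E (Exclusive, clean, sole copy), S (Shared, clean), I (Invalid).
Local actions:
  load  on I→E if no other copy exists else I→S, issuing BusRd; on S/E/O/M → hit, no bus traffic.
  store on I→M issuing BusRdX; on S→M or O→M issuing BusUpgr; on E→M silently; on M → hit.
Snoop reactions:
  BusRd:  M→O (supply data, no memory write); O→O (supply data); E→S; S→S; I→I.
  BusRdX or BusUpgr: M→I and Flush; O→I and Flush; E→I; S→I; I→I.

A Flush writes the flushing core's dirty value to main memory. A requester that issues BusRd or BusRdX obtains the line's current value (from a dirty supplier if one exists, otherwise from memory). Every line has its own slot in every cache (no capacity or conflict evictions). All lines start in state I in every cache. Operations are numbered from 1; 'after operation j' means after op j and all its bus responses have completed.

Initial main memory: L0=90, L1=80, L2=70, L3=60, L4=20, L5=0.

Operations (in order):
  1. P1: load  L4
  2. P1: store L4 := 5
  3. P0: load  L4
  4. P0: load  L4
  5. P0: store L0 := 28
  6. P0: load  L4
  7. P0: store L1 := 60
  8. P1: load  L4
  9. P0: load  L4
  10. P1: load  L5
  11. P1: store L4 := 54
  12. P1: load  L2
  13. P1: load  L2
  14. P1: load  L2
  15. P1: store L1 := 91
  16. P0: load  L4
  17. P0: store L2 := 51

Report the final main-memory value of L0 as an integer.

memory[L0] = 90

[1] P1: load  L4 | P0:I, P1:E(20) | bus: BusRd
[2] P1: store L4 := 5 | P0:I, P1:M(5) | bus: none
[3] P0: load  L4 | P0:S(5), P1:O(5) | bus: BusRd
[4] P0: load  L4 | P0:S(5), P1:O(5) | bus: none
[5] P0: store L0 := 28 | P0:M(28), P1:I | bus: BusRdX
[6] P0: load  L4 | P0:S(5), P1:O(5) | bus: none
[7] P0: store L1 := 60 | P0:M(60), P1:I | bus: BusRdX
[8] P1: load  L4 | P0:S(5), P1:O(5) | bus: none
[9] P0: load  L4 | P0:S(5), P1:O(5) | bus: none
[10] P1: load  L5 | P0:I, P1:E(0) | bus: BusRd
[11] P1: store L4 := 54 | P0:I, P1:M(54) | bus: BusUpgr
[12] P1: load  L2 | P0:I, P1:E(70) | bus: BusRd
[13] P1: load  L2 | P0:I, P1:E(70) | bus: none
[14] P1: load  L2 | P0:I, P1:E(70) | bus: none
[15] P1: store L1 := 91 | P0:I, P1:M(91) | bus: BusRdX,Flush
[16] P0: load  L4 | P0:S(54), P1:O(54) | bus: BusRd
[17] P0: store L2 := 51 | P0:M(51), P1:I | bus: BusRdX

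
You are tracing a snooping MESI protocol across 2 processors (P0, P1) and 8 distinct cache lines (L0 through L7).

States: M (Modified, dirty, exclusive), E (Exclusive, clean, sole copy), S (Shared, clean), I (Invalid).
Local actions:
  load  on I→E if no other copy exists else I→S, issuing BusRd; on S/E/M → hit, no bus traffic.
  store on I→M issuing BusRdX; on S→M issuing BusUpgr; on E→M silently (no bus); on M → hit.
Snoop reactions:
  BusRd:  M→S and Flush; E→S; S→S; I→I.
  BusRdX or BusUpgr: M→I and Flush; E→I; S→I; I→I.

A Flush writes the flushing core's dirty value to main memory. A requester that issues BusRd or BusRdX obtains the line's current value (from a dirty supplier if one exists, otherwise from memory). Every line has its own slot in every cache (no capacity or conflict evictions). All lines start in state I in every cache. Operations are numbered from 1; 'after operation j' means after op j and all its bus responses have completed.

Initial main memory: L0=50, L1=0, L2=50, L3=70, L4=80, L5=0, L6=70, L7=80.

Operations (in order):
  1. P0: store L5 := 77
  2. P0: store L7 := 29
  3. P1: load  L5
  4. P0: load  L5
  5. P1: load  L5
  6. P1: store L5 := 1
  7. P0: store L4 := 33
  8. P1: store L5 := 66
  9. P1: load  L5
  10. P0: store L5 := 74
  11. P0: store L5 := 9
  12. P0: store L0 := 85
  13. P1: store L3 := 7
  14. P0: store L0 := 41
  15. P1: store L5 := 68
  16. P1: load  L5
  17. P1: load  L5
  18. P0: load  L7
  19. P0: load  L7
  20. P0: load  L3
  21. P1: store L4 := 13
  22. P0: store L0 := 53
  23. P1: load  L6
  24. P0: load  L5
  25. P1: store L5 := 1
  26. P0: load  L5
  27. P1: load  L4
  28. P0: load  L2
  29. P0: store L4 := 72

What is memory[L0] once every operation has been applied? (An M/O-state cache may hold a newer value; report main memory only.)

memory[L0] = 50

[1] P0: store L5 := 77 | P0:M(77), P1:I | bus: BusRdX
[2] P0: store L7 := 29 | P0:M(29), P1:I | bus: BusRdX
[3] P1: load  L5 | P0:S(77), P1:S(77) | bus: BusRd,Flush
[4] P0: load  L5 | P0:S(77), P1:S(77) | bus: none
[5] P1: load  L5 | P0:S(77), P1:S(77) | bus: none
[6] P1: store L5 := 1 | P0:I, P1:M(1) | bus: BusUpgr
[7] P0: store L4 := 33 | P0:M(33), P1:I | bus: BusRdX
[8] P1: store L5 := 66 | P0:I, P1:M(66) | bus: none
[9] P1: load  L5 | P0:I, P1:M(66) | bus: none
[10] P0: store L5 := 74 | P0:M(74), P1:I | bus: BusRdX,Flush
[11] P0: store L5 := 9 | P0:M(9), P1:I | bus: none
[12] P0: store L0 := 85 | P0:M(85), P1:I | bus: BusRdX
[13] P1: store L3 := 7 | P0:I, P1:M(7) | bus: BusRdX
[14] P0: store L0 := 41 | P0:M(41), P1:I | bus: none
[15] P1: store L5 := 68 | P0:I, P1:M(68) | bus: BusRdX,Flush
[16] P1: load  L5 | P0:I, P1:M(68) | bus: none
[17] P1: load  L5 | P0:I, P1:M(68) | bus: none
[18] P0: load  L7 | P0:M(29), P1:I | bus: none
[19] P0: load  L7 | P0:M(29), P1:I | bus: none
[20] P0: load  L3 | P0:S(7), P1:S(7) | bus: BusRd,Flush
[21] P1: store L4 := 13 | P0:I, P1:M(13) | bus: BusRdX,Flush
[22] P0: store L0 := 53 | P0:M(53), P1:I | bus: none
[23] P1: load  L6 | P0:I, P1:E(70) | bus: BusRd
[24] P0: load  L5 | P0:S(68), P1:S(68) | bus: BusRd,Flush
[25] P1: store L5 := 1 | P0:I, P1:M(1) | bus: BusUpgr
[26] P0: load  L5 | P0:S(1), P1:S(1) | bus: BusRd,Flush
[27] P1: load  L4 | P0:I, P1:M(13) | bus: none
[28] P0: load  L2 | P0:E(50), P1:I | bus: BusRd
[29] P0: store L4 := 72 | P0:M(72), P1:I | bus: BusRdX,Flush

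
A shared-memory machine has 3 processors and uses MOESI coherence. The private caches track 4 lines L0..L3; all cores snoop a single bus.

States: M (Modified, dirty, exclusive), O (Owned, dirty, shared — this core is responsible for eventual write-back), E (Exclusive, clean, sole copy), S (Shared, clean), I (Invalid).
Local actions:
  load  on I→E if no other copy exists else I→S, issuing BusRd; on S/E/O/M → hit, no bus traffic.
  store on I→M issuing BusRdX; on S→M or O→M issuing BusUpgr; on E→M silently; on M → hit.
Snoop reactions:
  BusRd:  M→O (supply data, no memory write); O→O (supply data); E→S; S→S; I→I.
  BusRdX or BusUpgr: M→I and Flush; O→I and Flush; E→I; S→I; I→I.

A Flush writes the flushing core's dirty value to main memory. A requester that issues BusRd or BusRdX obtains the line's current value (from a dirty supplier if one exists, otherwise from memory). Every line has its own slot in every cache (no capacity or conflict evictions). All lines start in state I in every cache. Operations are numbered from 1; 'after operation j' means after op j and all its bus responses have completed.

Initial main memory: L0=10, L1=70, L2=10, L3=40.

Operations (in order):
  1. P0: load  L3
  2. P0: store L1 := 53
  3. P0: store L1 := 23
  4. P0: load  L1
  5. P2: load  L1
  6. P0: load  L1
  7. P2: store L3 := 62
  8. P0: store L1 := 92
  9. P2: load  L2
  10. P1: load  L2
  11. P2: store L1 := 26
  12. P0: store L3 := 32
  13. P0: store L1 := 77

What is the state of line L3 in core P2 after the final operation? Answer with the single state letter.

step 1: P0: load  L3  ⟶  EII  (L3)  txn=BusRd  M[L3]=40
step 2: P0: store L1 := 53  ⟶  MII  (L1)  txn=BusRdX  M[L1]=70
step 3: P0: store L1 := 23  ⟶  MII  (L1)  txn=∅  M[L1]=70
step 4: P0: load  L1  ⟶  MII  (L1)  txn=∅  M[L1]=70
step 5: P2: load  L1  ⟶  OIS  (L1)  txn=BusRd  M[L1]=70
step 6: P0: load  L1  ⟶  OIS  (L1)  txn=∅  M[L1]=70
step 7: P2: store L3 := 62  ⟶  IIM  (L3)  txn=BusRdX  M[L3]=40
step 8: P0: store L1 := 92  ⟶  MII  (L1)  txn=BusUpgr  M[L1]=70
step 9: P2: load  L2  ⟶  IIE  (L2)  txn=BusRd  M[L2]=10
step 10: P1: load  L2  ⟶  ISS  (L2)  txn=BusRd  M[L2]=10
step 11: P2: store L1 := 26  ⟶  IIM  (L1)  txn=BusRdX+Flush  M[L1]=92
step 12: P0: store L3 := 32  ⟶  MII  (L3)  txn=BusRdX+Flush  M[L3]=62
step 13: P0: store L1 := 77  ⟶  MII  (L1)  txn=BusRdX+Flush  M[L1]=26

state = I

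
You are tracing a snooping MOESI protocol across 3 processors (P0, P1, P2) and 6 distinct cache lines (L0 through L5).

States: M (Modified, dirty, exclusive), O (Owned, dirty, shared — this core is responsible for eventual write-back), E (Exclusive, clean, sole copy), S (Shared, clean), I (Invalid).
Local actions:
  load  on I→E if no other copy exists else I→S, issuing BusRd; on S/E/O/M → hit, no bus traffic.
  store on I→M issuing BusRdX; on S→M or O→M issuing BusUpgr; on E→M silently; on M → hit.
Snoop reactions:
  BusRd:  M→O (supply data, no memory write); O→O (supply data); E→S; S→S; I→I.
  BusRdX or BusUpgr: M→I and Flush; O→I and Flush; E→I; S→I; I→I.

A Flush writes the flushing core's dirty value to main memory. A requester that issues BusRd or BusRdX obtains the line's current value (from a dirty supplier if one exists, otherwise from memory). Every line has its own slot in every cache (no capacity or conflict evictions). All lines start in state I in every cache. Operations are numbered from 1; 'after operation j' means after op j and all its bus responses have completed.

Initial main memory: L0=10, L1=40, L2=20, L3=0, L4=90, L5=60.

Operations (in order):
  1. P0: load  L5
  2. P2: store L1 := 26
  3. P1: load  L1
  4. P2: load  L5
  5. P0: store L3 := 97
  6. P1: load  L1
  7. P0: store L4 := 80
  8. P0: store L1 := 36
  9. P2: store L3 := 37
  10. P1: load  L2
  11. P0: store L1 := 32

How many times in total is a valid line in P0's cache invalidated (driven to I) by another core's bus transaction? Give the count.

step 1: P0: load  L5  ⟶  EII  (L5)  txn=BusRd  M[L5]=60
step 2: P2: store L1 := 26  ⟶  IIM  (L1)  txn=BusRdX  M[L1]=40
step 3: P1: load  L1  ⟶  ISO  (L1)  txn=BusRd  M[L1]=40
step 4: P2: load  L5  ⟶  SIS  (L5)  txn=BusRd  M[L5]=60
step 5: P0: store L3 := 97  ⟶  MII  (L3)  txn=BusRdX  M[L3]=0
step 6: P1: load  L1  ⟶  ISO  (L1)  txn=∅  M[L1]=40
step 7: P0: store L4 := 80  ⟶  MII  (L4)  txn=BusRdX  M[L4]=90
step 8: P0: store L1 := 36  ⟶  MII  (L1)  txn=BusRdX+Flush  M[L1]=26
step 9: P2: store L3 := 37  ⟶  IIM  (L3)  txn=BusRdX+Flush  M[L3]=97
step 10: P1: load  L2  ⟶  IEI  (L2)  txn=BusRd  M[L2]=20
step 11: P0: store L1 := 32  ⟶  MII  (L1)  txn=∅  M[L1]=26

invalidations = 1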